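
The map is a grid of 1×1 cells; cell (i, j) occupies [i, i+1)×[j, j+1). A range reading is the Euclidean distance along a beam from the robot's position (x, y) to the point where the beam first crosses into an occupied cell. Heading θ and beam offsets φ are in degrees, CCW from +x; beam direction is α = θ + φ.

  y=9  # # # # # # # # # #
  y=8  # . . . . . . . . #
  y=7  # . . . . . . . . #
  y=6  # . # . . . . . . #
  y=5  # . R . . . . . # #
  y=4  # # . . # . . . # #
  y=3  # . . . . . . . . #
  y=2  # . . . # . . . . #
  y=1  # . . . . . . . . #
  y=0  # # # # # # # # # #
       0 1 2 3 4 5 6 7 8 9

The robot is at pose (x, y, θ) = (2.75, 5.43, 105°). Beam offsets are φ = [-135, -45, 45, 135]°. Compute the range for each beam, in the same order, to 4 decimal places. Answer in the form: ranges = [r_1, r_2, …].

ranges = [1.4434, 4.1223, 2.0207, 1.5000]

beam 1: φ=-135°, α=330°
  cosα=0.8660 sinα=-0.5000 | (2,5) | tMaxX 0.2887 tMaxY 0.8600 | tΔX 1.1547 tΔY 2.0000
    t=0.2887 [x] (3,5)
    t=0.8600 [y] (3,4)
    t=1.4434 [x] (4,4) — stop
  → r_1 = 1.4434
beam 2: φ=-45°, α=60°
  cosα=0.5000 sinα=0.8660 | (2,5) | tMaxX 0.5000 tMaxY 0.6582 | tΔX 2.0000 tΔY 1.1547
    t=0.5000 [x] (3,5)
    t=0.6582 [y] (3,6)
    t=1.8129 [y] (3,7)
    t=2.5000 [x] (4,7)
    t=2.9676 [y] (4,8)
    t=4.1223 [y] (4,9) — stop
  → r_2 = 4.1223
beam 3: φ=45°, α=150°
  cosα=-0.8660 sinα=0.5000 | (2,5) | tMaxX 0.8660 tMaxY 1.1400 | tΔX 1.1547 tΔY 2.0000
    t=0.8660 [x] (1,5)
    t=1.1400 [y] (1,6)
    t=2.0207 [x] (0,6) — stop
  → r_3 = 2.0207
beam 4: φ=135°, α=240°
  cosα=-0.5000 sinα=-0.8660 | (2,5) | tMaxX 1.5000 tMaxY 0.4965 | tΔX 2.0000 tΔY 1.1547
    t=0.4965 [y] (2,4)
    t=1.5000 [x] (1,4) — stop
  → r_4 = 1.5000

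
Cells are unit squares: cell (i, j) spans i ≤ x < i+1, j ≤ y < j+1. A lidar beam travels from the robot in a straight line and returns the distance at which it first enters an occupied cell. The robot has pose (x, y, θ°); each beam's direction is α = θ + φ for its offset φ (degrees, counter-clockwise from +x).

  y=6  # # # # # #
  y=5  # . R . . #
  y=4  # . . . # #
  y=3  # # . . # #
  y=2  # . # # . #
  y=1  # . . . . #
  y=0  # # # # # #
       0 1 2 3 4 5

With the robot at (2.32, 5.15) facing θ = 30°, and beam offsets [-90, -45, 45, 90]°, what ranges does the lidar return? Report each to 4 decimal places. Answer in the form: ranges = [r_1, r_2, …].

beam 1: φ=-90°, α=300°
  d=(0.5000,-0.8660)  start (2,5)  tX=1.3600 tY=0.1732  stride 1/|dx|=2.0000 1/|dy|=1.1547
    cross y-line → (2,4), t=0.1732
    cross y-line → (2,3), t=1.3279
    cross x-line → (3,3), t=1.3600
    cross y-line → (3,2), t=2.4826 (wall)
  → r_1 = 2.4826
beam 2: φ=-45°, α=345°
  d=(0.9659,-0.2588)  start (2,5)  tX=0.7040 tY=0.5796  stride 1/|dx|=1.0353 1/|dy|=3.8637
    cross y-line → (2,4), t=0.5796
    cross x-line → (3,4), t=0.7040
    cross x-line → (4,4), t=1.7393 (wall)
  → r_2 = 1.7393
beam 3: φ=45°, α=75°
  d=(0.2588,0.9659)  start (2,5)  tX=2.6273 tY=0.8800  stride 1/|dx|=3.8637 1/|dy|=1.0353
    cross y-line → (2,6), t=0.8800 (wall)
  → r_3 = 0.8800
beam 4: φ=90°, α=120°
  d=(-0.5000,0.8660)  start (2,5)  tX=0.6400 tY=0.9815  stride 1/|dx|=2.0000 1/|dy|=1.1547
    cross x-line → (1,5), t=0.6400
    cross y-line → (1,6), t=0.9815 (wall)
  → r_4 = 0.9815

ranges = [2.4826, 1.7393, 0.8800, 0.9815]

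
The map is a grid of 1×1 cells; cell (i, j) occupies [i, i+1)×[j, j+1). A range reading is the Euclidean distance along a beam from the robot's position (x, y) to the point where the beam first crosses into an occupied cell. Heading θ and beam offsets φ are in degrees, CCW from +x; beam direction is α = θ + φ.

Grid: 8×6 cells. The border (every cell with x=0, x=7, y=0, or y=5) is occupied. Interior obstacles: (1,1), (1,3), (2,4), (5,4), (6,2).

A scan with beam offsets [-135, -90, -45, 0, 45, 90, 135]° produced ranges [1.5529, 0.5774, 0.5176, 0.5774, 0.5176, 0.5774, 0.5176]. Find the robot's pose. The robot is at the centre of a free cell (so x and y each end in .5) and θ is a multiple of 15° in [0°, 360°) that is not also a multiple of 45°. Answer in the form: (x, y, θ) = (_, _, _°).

The pose lattice has 19·16 = 304 candidates. Test each by forward raycasting.
  (3.5, 3.5, 300°): beam 2 = 2.8868 ≠ 0.5774 ✗
  (2.5, 2.5, 210°): beam 2 = 1.0000 ≠ 0.5774 ✗
  (5.5, 3.5, 15°): beam 1 = 2.8868 ≠ 1.5529 ✗
  (6.5, 4.5, 150°): beam 1 = 0.5176 ≠ 1.5529 ✗
  (3.5, 1.5, 75°): beam 1 = 0.5774 ≠ 1.5529 ✗
  …
  (6.5, 4.5, 60°): r_1=1.5529, r_2=0.5774, r_3=0.5176, r_4=0.5774, r_5=0.5176, r_6=0.5774, r_7=0.5176 — all match ✓
Unique over the lattice → pose = (6.5, 4.5, 60°).

(x, y, θ) = (6.5, 4.5, 60°)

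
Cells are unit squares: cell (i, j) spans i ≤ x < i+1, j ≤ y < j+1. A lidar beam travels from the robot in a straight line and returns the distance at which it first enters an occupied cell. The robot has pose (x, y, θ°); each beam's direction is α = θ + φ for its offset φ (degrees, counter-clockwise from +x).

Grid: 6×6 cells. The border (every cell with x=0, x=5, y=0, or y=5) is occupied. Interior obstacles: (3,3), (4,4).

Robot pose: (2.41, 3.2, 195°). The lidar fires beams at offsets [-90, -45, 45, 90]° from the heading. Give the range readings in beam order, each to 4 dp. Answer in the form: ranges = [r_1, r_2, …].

beam 1: φ=-90°, α=105°
  direction (-0.2588, 0.9659); cell (2,3); t to first gridline: x 1.5841, y 0.8282 (then +3.8637 / +1.0353)
    (2,4) via y @ 0.8282
    (1,4) via x @ 1.5841
    (1,5) via y @ 1.8635  # hit
  → r_1 = 1.8635
beam 2: φ=-45°, α=150°
  direction (-0.8660, 0.5000); cell (2,3); t to first gridline: x 0.4734, y 1.6000 (then +1.1547 / +2.0000)
    (1,3) via x @ 0.4734
    (1,4) via y @ 1.6000
    (0,4) via x @ 1.6281  # hit
  → r_2 = 1.6281
beam 3: φ=45°, α=240°
  direction (-0.5000, -0.8660); cell (2,3); t to first gridline: x 0.8200, y 0.2309 (then +2.0000 / +1.1547)
    (2,2) via y @ 0.2309
    (1,2) via x @ 0.8200
    (1,1) via y @ 1.3856
    (1,0) via y @ 2.5403  # hit
  → r_3 = 2.5403
beam 4: φ=90°, α=285°
  direction (0.2588, -0.9659); cell (2,3); t to first gridline: x 2.2796, y 0.2071 (then +3.8637 / +1.0353)
    (2,2) via y @ 0.2071
    (2,1) via y @ 1.2423
    (2,0) via y @ 2.2776  # hit
  → r_4 = 2.2776

ranges = [1.8635, 1.6281, 2.5403, 2.2776]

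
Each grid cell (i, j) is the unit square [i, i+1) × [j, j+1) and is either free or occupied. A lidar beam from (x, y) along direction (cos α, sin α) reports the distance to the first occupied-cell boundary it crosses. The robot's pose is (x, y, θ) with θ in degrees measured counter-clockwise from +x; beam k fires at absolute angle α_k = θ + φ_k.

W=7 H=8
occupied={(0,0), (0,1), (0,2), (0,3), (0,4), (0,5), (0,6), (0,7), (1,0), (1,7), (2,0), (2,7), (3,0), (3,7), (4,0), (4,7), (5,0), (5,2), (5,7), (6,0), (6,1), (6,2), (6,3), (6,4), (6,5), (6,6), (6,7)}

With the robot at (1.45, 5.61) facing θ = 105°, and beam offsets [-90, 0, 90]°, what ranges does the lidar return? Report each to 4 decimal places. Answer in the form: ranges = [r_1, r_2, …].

ranges = [4.7105, 1.4390, 0.4659]

beam 1: φ=-90°, α=15°
  dir = (cos 15°, sin 15°) = (0.9659, 0.2588); from cell (1,5)
  next x-line at t=0.5694, next y-line at t=1.5068; Δt_x=1.0353, Δt_y=3.8637
    x: enter (2,5) at t=0.5694
    y: enter (2,6) at t=1.5068
    x: enter (3,6) at t=1.6047
    x: enter (4,6) at t=2.6400
    x: enter (5,6) at t=3.6752
    x: enter (6,6) at t=4.7105 ← occupied
  → r_1 = 4.7105
beam 2: φ=0°, α=105°
  dir = (cos 105°, sin 105°) = (-0.2588, 0.9659); from cell (1,5)
  next x-line at t=1.7387, next y-line at t=0.4038; Δt_x=3.8637, Δt_y=1.0353
    y: enter (1,6) at t=0.4038
    y: enter (1,7) at t=1.4390 ← occupied
  → r_2 = 1.4390
beam 3: φ=90°, α=195°
  dir = (cos 195°, sin 195°) = (-0.9659, -0.2588); from cell (1,5)
  next x-line at t=0.4659, next y-line at t=2.3569; Δt_x=1.0353, Δt_y=3.8637
    x: enter (0,5) at t=0.4659 ← occupied
  → r_3 = 0.4659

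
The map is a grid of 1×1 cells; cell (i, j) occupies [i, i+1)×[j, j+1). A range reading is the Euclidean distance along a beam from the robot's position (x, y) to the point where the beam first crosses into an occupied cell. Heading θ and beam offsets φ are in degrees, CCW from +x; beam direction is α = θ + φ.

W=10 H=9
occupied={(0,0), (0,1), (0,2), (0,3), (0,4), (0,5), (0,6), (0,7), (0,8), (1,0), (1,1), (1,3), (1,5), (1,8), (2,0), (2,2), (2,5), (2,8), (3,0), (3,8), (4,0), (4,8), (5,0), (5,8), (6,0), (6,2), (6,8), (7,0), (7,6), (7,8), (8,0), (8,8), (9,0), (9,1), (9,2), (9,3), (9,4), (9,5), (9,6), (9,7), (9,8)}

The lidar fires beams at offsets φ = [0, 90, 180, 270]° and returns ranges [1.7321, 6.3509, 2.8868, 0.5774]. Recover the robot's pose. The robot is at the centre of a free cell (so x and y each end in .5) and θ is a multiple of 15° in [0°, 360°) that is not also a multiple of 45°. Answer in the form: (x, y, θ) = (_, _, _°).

(x, y, θ) = (3.5, 2.5, 300°)

The pose lattice has 49·16 = 784 candidates. Test each by forward raycasting.
  (5.5, 4.5, 285°): beam 1 = 1.9319 ≠ 1.7321 ✗
  (3.5, 3.5, 150°): beam 1 = 2.8868 ≠ 1.7321 ✗
  (4.5, 5.5, 120°): beam 1 = 2.8868 ≠ 1.7321 ✗
  (5.5, 5.5, 255°): beam 1 = 4.6587 ≠ 1.7321 ✗
  …
  (3.5, 2.5, 300°): r_1=1.7321, r_2=6.3509, r_3=2.8868, r_4=0.5774 — all match ✓
Unique over the lattice → pose = (3.5, 2.5, 300°).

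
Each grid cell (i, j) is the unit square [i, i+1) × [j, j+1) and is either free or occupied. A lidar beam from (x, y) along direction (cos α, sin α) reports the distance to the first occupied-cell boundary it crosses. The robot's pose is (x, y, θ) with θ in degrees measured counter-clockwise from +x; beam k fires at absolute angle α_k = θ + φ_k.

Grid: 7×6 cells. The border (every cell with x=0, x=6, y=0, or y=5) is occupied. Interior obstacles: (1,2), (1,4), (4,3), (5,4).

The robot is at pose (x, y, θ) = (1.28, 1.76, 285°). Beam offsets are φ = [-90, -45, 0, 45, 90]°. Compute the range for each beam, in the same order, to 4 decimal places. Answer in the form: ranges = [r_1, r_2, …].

ranges = [0.2899, 0.5600, 0.7868, 1.5200, 4.8865]

beam 1: φ=-90°, α=195°
  direction (-0.9659, -0.2588); cell (1,1); t to first gridline: x 0.2899, y 2.9364 (then +1.0353 / +3.8637)
    (0,1) via x @ 0.2899  # hit
  → r_1 = 0.2899
beam 2: φ=-45°, α=240°
  direction (-0.5000, -0.8660); cell (1,1); t to first gridline: x 0.5600, y 0.8776 (then +2.0000 / +1.1547)
    (0,1) via x @ 0.5600  # hit
  → r_2 = 0.5600
beam 3: φ=0°, α=285°
  direction (0.2588, -0.9659); cell (1,1); t to first gridline: x 2.7819, y 0.7868 (then +3.8637 / +1.0353)
    (1,0) via y @ 0.7868  # hit
  → r_3 = 0.7868
beam 4: φ=45°, α=330°
  direction (0.8660, -0.5000); cell (1,1); t to first gridline: x 0.8314, y 1.5200 (then +1.1547 / +2.0000)
    (2,1) via x @ 0.8314
    (2,0) via y @ 1.5200  # hit
  → r_4 = 1.5200
beam 5: φ=90°, α=15°
  direction (0.9659, 0.2588); cell (1,1); t to first gridline: x 0.7454, y 0.9273 (then +1.0353 / +3.8637)
    (2,1) via x @ 0.7454
    (2,2) via y @ 0.9273
    (3,2) via x @ 1.7807
    (4,2) via x @ 2.8160
    (5,2) via x @ 3.8512
    (5,3) via y @ 4.7910
    (6,3) via x @ 4.8865  # hit
  → r_5 = 4.8865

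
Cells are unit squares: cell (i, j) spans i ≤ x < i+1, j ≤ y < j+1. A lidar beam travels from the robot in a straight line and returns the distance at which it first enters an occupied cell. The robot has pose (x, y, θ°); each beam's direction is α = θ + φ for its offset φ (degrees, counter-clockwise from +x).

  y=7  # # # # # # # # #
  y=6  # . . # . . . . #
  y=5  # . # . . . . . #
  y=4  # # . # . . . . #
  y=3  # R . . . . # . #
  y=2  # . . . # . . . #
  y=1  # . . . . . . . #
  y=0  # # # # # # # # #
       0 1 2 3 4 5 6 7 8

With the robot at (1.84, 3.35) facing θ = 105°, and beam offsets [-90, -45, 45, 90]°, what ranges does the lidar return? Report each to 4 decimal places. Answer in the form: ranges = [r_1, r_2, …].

ranges = [6.3773, 1.9053, 0.9699, 0.8696]

beam 1: φ=-90°, α=15°
  d=(0.9659,0.2588)  start (1,3)  tX=0.1656 tY=2.5114  stride 1/|dx|=1.0353 1/|dy|=3.8637
    cross x-line → (2,3), t=0.1656
    cross x-line → (3,3), t=1.2009
    cross x-line → (4,3), t=2.2362
    cross y-line → (4,4), t=2.5114
    cross x-line → (5,4), t=3.2715
    cross x-line → (6,4), t=4.3067
    cross x-line → (7,4), t=5.3420
    cross y-line → (7,5), t=6.3751
    cross x-line → (8,5), t=6.3773 (wall)
  → r_1 = 6.3773
beam 2: φ=-45°, α=60°
  d=(0.5000,0.8660)  start (1,3)  tX=0.3200 tY=0.7506  stride 1/|dx|=2.0000 1/|dy|=1.1547
    cross x-line → (2,3), t=0.3200
    cross y-line → (2,4), t=0.7506
    cross y-line → (2,5), t=1.9053 (wall)
  → r_2 = 1.9053
beam 3: φ=45°, α=150°
  d=(-0.8660,0.5000)  start (1,3)  tX=0.9699 tY=1.3000  stride 1/|dx|=1.1547 1/|dy|=2.0000
    cross x-line → (0,3), t=0.9699 (wall)
  → r_3 = 0.9699
beam 4: φ=90°, α=195°
  d=(-0.9659,-0.2588)  start (1,3)  tX=0.8696 tY=1.3523  stride 1/|dx|=1.0353 1/|dy|=3.8637
    cross x-line → (0,3), t=0.8696 (wall)
  → r_4 = 0.8696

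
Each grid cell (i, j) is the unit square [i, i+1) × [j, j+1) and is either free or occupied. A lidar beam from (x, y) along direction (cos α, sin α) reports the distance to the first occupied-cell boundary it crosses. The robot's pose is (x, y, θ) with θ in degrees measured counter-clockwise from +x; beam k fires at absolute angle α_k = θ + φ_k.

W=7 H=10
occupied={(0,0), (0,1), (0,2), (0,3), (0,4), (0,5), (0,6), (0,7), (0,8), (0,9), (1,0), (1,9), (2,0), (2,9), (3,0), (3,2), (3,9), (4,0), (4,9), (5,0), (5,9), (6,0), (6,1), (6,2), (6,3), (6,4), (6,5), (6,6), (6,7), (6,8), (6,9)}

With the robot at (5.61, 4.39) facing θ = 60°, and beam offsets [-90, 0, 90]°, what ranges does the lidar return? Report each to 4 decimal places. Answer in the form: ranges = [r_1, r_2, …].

ranges = [0.4503, 0.7800, 5.3232]

beam 1: φ=-90°, α=330°
  d=(0.8660,-0.5000)  start (5,4)  tX=0.4503 tY=0.7800  stride 1/|dx|=1.1547 1/|dy|=2.0000
    cross x-line → (6,4), t=0.4503 (wall)
  → r_1 = 0.4503
beam 2: φ=0°, α=60°
  d=(0.5000,0.8660)  start (5,4)  tX=0.7800 tY=0.7044  stride 1/|dx|=2.0000 1/|dy|=1.1547
    cross y-line → (5,5), t=0.7044
    cross x-line → (6,5), t=0.7800 (wall)
  → r_2 = 0.7800
beam 3: φ=90°, α=150°
  d=(-0.8660,0.5000)  start (5,4)  tX=0.7044 tY=1.2200  stride 1/|dx|=1.1547 1/|dy|=2.0000
    cross x-line → (4,4), t=0.7044
    cross y-line → (4,5), t=1.2200
    cross x-line → (3,5), t=1.8591
    cross x-line → (2,5), t=3.0138
    cross y-line → (2,6), t=3.2200
    cross x-line → (1,6), t=4.1685
    cross y-line → (1,7), t=5.2200
    cross x-line → (0,7), t=5.3232 (wall)
  → r_3 = 5.3232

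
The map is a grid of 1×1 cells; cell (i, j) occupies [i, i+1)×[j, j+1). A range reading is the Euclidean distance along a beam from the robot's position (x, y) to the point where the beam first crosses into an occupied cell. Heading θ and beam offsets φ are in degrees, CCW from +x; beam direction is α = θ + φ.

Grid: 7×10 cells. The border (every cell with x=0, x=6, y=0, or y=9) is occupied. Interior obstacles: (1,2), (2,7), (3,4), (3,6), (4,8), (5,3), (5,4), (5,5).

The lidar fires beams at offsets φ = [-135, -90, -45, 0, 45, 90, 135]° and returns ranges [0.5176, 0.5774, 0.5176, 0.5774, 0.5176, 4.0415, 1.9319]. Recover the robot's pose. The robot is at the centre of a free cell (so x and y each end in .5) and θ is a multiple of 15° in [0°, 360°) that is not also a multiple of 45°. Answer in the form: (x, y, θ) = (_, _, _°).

(x, y, θ) = (5.5, 8.5, 150°)

The pose lattice has 32·16 = 512 candidates. Test each by forward raycasting.
  (4.5, 5.5, 150°): beam 2 = 3.0000 ≠ 0.5774 ✗
  (5.5, 1.5, 150°): beam 2 = 1.0000 ≠ 0.5774 ✗
  (1.5, 1.5, 300°): beam 5 = 1.9319 ≠ 0.5176 ✗
  (1.5, 3.5, 120°): beam 1 = 4.6587 ≠ 0.5176 ✗
  …
  (5.5, 8.5, 150°): r_1=0.5176, r_2=0.5774, r_3=0.5176, r_4=0.5774, r_5=0.5176, r_6=4.0415, r_7=1.9319 — all match ✓
Only this pose fits every beam.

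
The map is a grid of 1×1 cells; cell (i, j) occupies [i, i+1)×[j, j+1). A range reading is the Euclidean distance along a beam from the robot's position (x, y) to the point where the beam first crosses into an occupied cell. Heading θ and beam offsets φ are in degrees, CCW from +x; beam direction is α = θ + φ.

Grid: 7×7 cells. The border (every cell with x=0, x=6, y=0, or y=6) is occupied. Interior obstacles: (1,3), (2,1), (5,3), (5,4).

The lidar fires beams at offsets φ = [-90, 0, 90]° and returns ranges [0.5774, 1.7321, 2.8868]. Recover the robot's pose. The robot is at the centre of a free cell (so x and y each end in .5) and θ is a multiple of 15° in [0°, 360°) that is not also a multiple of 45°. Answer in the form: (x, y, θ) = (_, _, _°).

(x, y, θ) = (4.5, 4.5, 120°)

Enumerate (i+0.5, j+0.5, θ) over the 21 free cells and 16 admissible headings. For each, cast all 3 beams and compare to the given ranges.
  (4.5, 5.5, 105°): beam 1 = 1.5529 ≠ 0.5774 ✗
  (3.5, 5.5, 240°): beam 1 = 1.0000 ≠ 0.5774 ✗
  (1.5, 2.5, 105°): beam 1 = 3.6235 ≠ 0.5774 ✗
  (1.5, 5.5, 150°): beam 2 = 0.5774 ≠ 1.7321 ✗
  …
  (4.5, 4.5, 120°): r_1=0.5774, r_2=1.7321, r_3=2.8868 — all match ✓
Only this pose fits every beam.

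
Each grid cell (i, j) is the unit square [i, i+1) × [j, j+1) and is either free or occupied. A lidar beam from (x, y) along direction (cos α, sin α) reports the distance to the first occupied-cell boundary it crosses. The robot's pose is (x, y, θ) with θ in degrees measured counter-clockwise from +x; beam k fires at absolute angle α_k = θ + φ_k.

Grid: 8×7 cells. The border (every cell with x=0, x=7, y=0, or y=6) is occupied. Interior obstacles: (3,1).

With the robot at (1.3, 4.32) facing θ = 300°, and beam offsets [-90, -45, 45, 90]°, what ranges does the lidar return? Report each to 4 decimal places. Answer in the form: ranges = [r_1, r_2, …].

ranges = [0.3464, 1.1591, 5.9011, 3.3600]

beam 1: φ=-90°, α=210°
  dir = (cos 210°, sin 210°) = (-0.8660, -0.5000); from cell (1,4)
  next x-line at t=0.3464, next y-line at t=0.6400; Δt_x=1.1547, Δt_y=2.0000
    x: enter (0,4) at t=0.3464 ← occupied
  → r_1 = 0.3464
beam 2: φ=-45°, α=255°
  dir = (cos 255°, sin 255°) = (-0.2588, -0.9659); from cell (1,4)
  next x-line at t=1.1591, next y-line at t=0.3313; Δt_x=3.8637, Δt_y=1.0353
    y: enter (1,3) at t=0.3313
    x: enter (0,3) at t=1.1591 ← occupied
  → r_2 = 1.1591
beam 3: φ=45°, α=345°
  dir = (cos 345°, sin 345°) = (0.9659, -0.2588); from cell (1,4)
  next x-line at t=0.7247, next y-line at t=1.2364; Δt_x=1.0353, Δt_y=3.8637
    x: enter (2,4) at t=0.7247
    y: enter (2,3) at t=1.2364
    x: enter (3,3) at t=1.7600
    x: enter (4,3) at t=2.7952
    x: enter (5,3) at t=3.8305
    x: enter (6,3) at t=4.8658
    y: enter (6,2) at t=5.1001
    x: enter (7,2) at t=5.9011 ← occupied
  → r_3 = 5.9011
beam 4: φ=90°, α=30°
  dir = (cos 30°, sin 30°) = (0.8660, 0.5000); from cell (1,4)
  next x-line at t=0.8083, next y-line at t=1.3600; Δt_x=1.1547, Δt_y=2.0000
    x: enter (2,4) at t=0.8083
    y: enter (2,5) at t=1.3600
    x: enter (3,5) at t=1.9630
    x: enter (4,5) at t=3.1177
    y: enter (4,6) at t=3.3600 ← occupied
  → r_4 = 3.3600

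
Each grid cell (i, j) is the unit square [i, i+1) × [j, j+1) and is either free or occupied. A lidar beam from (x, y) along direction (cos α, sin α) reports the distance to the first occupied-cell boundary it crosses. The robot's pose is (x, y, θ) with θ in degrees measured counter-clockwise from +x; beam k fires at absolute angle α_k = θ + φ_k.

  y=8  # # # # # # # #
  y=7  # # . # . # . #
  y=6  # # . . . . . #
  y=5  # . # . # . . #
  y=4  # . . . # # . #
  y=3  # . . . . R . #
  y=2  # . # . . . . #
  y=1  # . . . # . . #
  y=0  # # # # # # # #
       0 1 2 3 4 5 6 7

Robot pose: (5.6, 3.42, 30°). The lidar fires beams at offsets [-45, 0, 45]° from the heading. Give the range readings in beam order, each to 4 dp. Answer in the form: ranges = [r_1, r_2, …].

ranges = [1.4494, 1.6166, 0.6005]

beam 1: φ=-45°, α=345°
  direction (0.9659, -0.2588); cell (5,3); t to first gridline: x 0.4141, y 1.6228 (then +1.0353 / +3.8637)
    (6,3) via x @ 0.4141
    (7,3) via x @ 1.4494  # hit
  → r_1 = 1.4494
beam 2: φ=0°, α=30°
  direction (0.8660, 0.5000); cell (5,3); t to first gridline: x 0.4619, y 1.1600 (then +1.1547 / +2.0000)
    (6,3) via x @ 0.4619
    (6,4) via y @ 1.1600
    (7,4) via x @ 1.6166  # hit
  → r_2 = 1.6166
beam 3: φ=45°, α=75°
  direction (0.2588, 0.9659); cell (5,3); t to first gridline: x 1.5455, y 0.6005 (then +3.8637 / +1.0353)
    (5,4) via y @ 0.6005  # hit
  → r_3 = 0.6005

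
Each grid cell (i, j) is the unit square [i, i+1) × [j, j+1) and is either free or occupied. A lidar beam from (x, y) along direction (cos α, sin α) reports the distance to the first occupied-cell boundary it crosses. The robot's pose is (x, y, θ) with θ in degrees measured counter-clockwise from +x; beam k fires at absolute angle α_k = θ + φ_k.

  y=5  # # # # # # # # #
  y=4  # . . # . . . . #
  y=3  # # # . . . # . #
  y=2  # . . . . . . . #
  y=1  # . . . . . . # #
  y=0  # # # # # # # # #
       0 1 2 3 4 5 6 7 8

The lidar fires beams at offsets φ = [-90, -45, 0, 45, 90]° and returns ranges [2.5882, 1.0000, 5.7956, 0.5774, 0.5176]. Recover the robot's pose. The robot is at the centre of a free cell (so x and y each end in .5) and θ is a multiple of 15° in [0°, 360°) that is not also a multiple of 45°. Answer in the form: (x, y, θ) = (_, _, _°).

Enumerate (i+0.5, j+0.5, θ) over the 23 free cells and 16 admissible headings. For each, cast all 5 beams and compare to the given ranges.
  (7.5, 4.5, 195°): beam 1 = 0.5176 ≠ 2.5882 ✗
  (5.5, 4.5, 285°): beam 1 = 1.5529 ≠ 2.5882 ✗
  (5.5, 1.5, 30°): beam 1 = 0.5774 ≠ 2.5882 ✗
  (5.5, 4.5, 105°): beam 1 = 1.9319 ≠ 2.5882 ✗
  …
  (7.5, 2.5, 195°): r_1=2.5882, r_2=1.0000, r_3=5.7956, r_4=0.5774, r_5=0.5176 — all match ✓
Only this pose fits every beam.

(x, y, θ) = (7.5, 2.5, 195°)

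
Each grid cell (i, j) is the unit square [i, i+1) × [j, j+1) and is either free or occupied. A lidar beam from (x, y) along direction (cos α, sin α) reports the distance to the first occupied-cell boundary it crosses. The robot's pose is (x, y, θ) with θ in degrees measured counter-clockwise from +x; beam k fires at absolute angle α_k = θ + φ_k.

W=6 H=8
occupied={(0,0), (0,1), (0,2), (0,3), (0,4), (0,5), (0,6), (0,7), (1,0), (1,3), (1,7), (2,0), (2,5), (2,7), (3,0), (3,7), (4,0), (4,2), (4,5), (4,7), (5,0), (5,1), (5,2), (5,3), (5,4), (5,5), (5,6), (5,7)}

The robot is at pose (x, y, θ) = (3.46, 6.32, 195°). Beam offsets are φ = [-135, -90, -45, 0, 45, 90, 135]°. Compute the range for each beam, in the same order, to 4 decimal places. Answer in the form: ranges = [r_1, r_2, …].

beam 1: φ=-135°, α=60°
  d=(0.5000,0.8660)  start (3,6)  tX=1.0800 tY=0.7852  stride 1/|dx|=2.0000 1/|dy|=1.1547
    cross y-line → (3,7), t=0.7852 (wall)
  → r_1 = 0.7852
beam 2: φ=-90°, α=105°
  d=(-0.2588,0.9659)  start (3,6)  tX=1.7773 tY=0.7040  stride 1/|dx|=3.8637 1/|dy|=1.0353
    cross y-line → (3,7), t=0.7040 (wall)
  → r_2 = 0.7040
beam 3: φ=-45°, α=150°
  d=(-0.8660,0.5000)  start (3,6)  tX=0.5312 tY=1.3600  stride 1/|dx|=1.1547 1/|dy|=2.0000
    cross x-line → (2,6), t=0.5312
    cross y-line → (2,7), t=1.3600 (wall)
  → r_3 = 1.3600
beam 4: φ=0°, α=195°
  d=(-0.9659,-0.2588)  start (3,6)  tX=0.4762 tY=1.2364  stride 1/|dx|=1.0353 1/|dy|=3.8637
    cross x-line → (2,6), t=0.4762
    cross y-line → (2,5), t=1.2364 (wall)
  → r_4 = 1.2364
beam 5: φ=45°, α=240°
  d=(-0.5000,-0.8660)  start (3,6)  tX=0.9200 tY=0.3695  stride 1/|dx|=2.0000 1/|dy|=1.1547
    cross y-line → (3,5), t=0.3695
    cross x-line → (2,5), t=0.9200 (wall)
  → r_5 = 0.9200
beam 6: φ=90°, α=285°
  d=(0.2588,-0.9659)  start (3,6)  tX=2.0864 tY=0.3313  stride 1/|dx|=3.8637 1/|dy|=1.0353
    cross y-line → (3,5), t=0.3313
    cross y-line → (3,4), t=1.3666
    cross x-line → (4,4), t=2.0864
    cross y-line → (4,3), t=2.4018
    cross y-line → (4,2), t=3.4371 (wall)
  → r_6 = 3.4371
beam 7: φ=135°, α=330°
  d=(0.8660,-0.5000)  start (3,6)  tX=0.6235 tY=0.6400  stride 1/|dx|=1.1547 1/|dy|=2.0000
    cross x-line → (4,6), t=0.6235
    cross y-line → (4,5), t=0.6400 (wall)
  → r_7 = 0.6400

ranges = [0.7852, 0.7040, 1.3600, 1.2364, 0.9200, 3.4371, 0.6400]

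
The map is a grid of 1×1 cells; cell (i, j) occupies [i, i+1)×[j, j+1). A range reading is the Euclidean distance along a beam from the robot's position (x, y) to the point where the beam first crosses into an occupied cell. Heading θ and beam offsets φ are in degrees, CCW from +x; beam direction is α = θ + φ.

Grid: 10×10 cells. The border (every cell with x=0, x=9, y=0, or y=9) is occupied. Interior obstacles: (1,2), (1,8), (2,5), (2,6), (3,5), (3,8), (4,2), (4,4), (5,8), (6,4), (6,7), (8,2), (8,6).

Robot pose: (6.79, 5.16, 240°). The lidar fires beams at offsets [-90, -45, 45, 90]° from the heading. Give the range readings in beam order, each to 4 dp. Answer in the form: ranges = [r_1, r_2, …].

ranges = [5.6800, 0.6182, 0.1656, 2.5519]

beam 1: φ=-90°, α=150°
  cosα=-0.8660 sinα=0.5000 | (6,5) | tMaxX 0.9122 tMaxY 1.6800 | tΔX 1.1547 tΔY 2.0000
    t=0.9122 [x] (5,5)
    t=1.6800 [y] (5,6)
    t=2.0669 [x] (4,6)
    t=3.2216 [x] (3,6)
    t=3.6800 [y] (3,7)
    t=4.3763 [x] (2,7)
    t=5.5310 [x] (1,7)
    t=5.6800 [y] (1,8) — stop
  → r_1 = 5.6800
beam 2: φ=-45°, α=195°
  cosα=-0.9659 sinα=-0.2588 | (6,5) | tMaxX 0.8179 tMaxY 0.6182 | tΔX 1.0353 tΔY 3.8637
    t=0.6182 [y] (6,4) — stop
  → r_2 = 0.6182
beam 3: φ=45°, α=285°
  cosα=0.2588 sinα=-0.9659 | (6,5) | tMaxX 0.8114 tMaxY 0.1656 | tΔX 3.8637 tΔY 1.0353
    t=0.1656 [y] (6,4) — stop
  → r_3 = 0.1656
beam 4: φ=90°, α=330°
  cosα=0.8660 sinα=-0.5000 | (6,5) | tMaxX 0.2425 tMaxY 0.3200 | tΔX 1.1547 tΔY 2.0000
    t=0.2425 [x] (7,5)
    t=0.3200 [y] (7,4)
    t=1.3972 [x] (8,4)
    t=2.3200 [y] (8,3)
    t=2.5519 [x] (9,3) — stop
  → r_4 = 2.5519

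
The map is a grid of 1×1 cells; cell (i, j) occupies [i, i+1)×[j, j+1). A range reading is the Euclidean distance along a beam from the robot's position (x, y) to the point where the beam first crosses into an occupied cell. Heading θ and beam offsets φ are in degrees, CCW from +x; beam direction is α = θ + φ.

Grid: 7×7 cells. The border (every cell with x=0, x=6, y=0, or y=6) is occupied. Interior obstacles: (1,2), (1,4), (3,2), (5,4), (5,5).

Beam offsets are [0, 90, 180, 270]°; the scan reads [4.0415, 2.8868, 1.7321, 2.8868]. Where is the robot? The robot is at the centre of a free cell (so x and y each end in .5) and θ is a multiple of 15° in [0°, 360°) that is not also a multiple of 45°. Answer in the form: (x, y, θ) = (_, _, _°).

Candidates: 20 free-cell centres × 16 headings = 320 poses. Raycast each; keep the one whose scan matches to 4 dp.
  (1.5, 1.5, 345°): beam 1 = 1.9319 ≠ 4.0415 ✗
  (2.5, 2.5, 150°): beam 1 = 0.5774 ≠ 4.0415 ✗
  (3.5, 3.5, 330°): beam 1 = 2.8868 ≠ 4.0415 ✗
  (5.5, 1.5, 345°): beam 1 = 0.5176 ≠ 4.0415 ✗
  (4.5, 2.5, 105°): beam 1 = 3.6235 ≠ 4.0415 ✗
  …
  (3.5, 4.5, 240°): r_1=4.0415, r_2=2.8868, r_3=1.7321, r_4=2.8868 — all match ✓
Unique over the lattice → pose = (3.5, 4.5, 240°).

(x, y, θ) = (3.5, 4.5, 240°)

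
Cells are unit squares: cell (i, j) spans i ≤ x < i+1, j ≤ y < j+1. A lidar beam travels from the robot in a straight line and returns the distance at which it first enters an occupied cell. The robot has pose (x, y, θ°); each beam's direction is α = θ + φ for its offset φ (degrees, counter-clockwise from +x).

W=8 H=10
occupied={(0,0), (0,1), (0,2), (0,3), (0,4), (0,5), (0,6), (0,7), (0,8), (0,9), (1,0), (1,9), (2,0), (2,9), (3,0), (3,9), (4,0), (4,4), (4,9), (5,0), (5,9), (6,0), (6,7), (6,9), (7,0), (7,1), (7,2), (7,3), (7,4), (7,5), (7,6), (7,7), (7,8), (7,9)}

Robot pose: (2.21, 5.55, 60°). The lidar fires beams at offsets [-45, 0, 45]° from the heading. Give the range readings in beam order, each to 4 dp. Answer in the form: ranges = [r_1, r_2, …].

beam 1: φ=-45°, α=15°
  cosα=0.9659 sinα=0.2588 | (2,5) | tMaxX 0.8179 tMaxY 1.7387 | tΔX 1.0353 tΔY 3.8637
    t=0.8179 [x] (3,5)
    t=1.7387 [y] (3,6)
    t=1.8531 [x] (4,6)
    t=2.8884 [x] (5,6)
    t=3.9237 [x] (6,6)
    t=4.9590 [x] (7,6) — stop
  → r_1 = 4.9590
beam 2: φ=0°, α=60°
  cosα=0.5000 sinα=0.8660 | (2,5) | tMaxX 1.5800 tMaxY 0.5196 | tΔX 2.0000 tΔY 1.1547
    t=0.5196 [y] (2,6)
    t=1.5800 [x] (3,6)
    t=1.6743 [y] (3,7)
    t=2.8290 [y] (3,8)
    t=3.5800 [x] (4,8)
    t=3.9837 [y] (4,9) — stop
  → r_2 = 3.9837
beam 3: φ=45°, α=105°
  cosα=-0.2588 sinα=0.9659 | (2,5) | tMaxX 0.8114 tMaxY 0.4659 | tΔX 3.8637 tΔY 1.0353
    t=0.4659 [y] (2,6)
    t=0.8114 [x] (1,6)
    t=1.5012 [y] (1,7)
    t=2.5364 [y] (1,8)
    t=3.5717 [y] (1,9) — stop
  → r_3 = 3.5717

ranges = [4.9590, 3.9837, 3.5717]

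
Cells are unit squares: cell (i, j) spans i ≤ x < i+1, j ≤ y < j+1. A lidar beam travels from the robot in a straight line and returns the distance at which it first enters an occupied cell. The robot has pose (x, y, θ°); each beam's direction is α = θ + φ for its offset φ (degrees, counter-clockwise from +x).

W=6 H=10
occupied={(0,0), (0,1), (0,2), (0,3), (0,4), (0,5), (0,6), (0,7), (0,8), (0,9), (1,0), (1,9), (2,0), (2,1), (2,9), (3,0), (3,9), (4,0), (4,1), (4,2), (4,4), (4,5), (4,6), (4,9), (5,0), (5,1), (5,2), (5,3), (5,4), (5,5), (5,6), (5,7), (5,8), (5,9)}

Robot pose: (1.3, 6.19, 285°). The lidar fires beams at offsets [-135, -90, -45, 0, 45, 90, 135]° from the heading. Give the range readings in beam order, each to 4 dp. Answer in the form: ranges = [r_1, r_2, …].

ranges = [0.3464, 0.3106, 0.6000, 4.3378, 3.1177, 2.7952, 3.2447]

beam 1: φ=-135°, α=150°
  cosα=-0.8660 sinα=0.5000 | (1,6) | tMaxX 0.3464 tMaxY 1.6200 | tΔX 1.1547 tΔY 2.0000
    t=0.3464 [x] (0,6) — stop
  → r_1 = 0.3464
beam 2: φ=-90°, α=195°
  cosα=-0.9659 sinα=-0.2588 | (1,6) | tMaxX 0.3106 tMaxY 0.7341 | tΔX 1.0353 tΔY 3.8637
    t=0.3106 [x] (0,6) — stop
  → r_2 = 0.3106
beam 3: φ=-45°, α=240°
  cosα=-0.5000 sinα=-0.8660 | (1,6) | tMaxX 0.6000 tMaxY 0.2194 | tΔX 2.0000 tΔY 1.1547
    t=0.2194 [y] (1,5)
    t=0.6000 [x] (0,5) — stop
  → r_3 = 0.6000
beam 4: φ=0°, α=285°
  cosα=0.2588 sinα=-0.9659 | (1,6) | tMaxX 2.7046 tMaxY 0.1967 | tΔX 3.8637 tΔY 1.0353
    t=0.1967 [y] (1,5)
    t=1.2320 [y] (1,4)
    t=2.2673 [y] (1,3)
    t=2.7046 [x] (2,3)
    t=3.3025 [y] (2,2)
    t=4.3378 [y] (2,1) — stop
  → r_4 = 4.3378
beam 5: φ=45°, α=330°
  cosα=0.8660 sinα=-0.5000 | (1,6) | tMaxX 0.8083 tMaxY 0.3800 | tΔX 1.1547 tΔY 2.0000
    t=0.3800 [y] (1,5)
    t=0.8083 [x] (2,5)
    t=1.9630 [x] (3,5)
    t=2.3800 [y] (3,4)
    t=3.1177 [x] (4,4) — stop
  → r_5 = 3.1177
beam 6: φ=90°, α=15°
  cosα=0.9659 sinα=0.2588 | (1,6) | tMaxX 0.7247 tMaxY 3.1296 | tΔX 1.0353 tΔY 3.8637
    t=0.7247 [x] (2,6)
    t=1.7600 [x] (3,6)
    t=2.7952 [x] (4,6) — stop
  → r_6 = 2.7952
beam 7: φ=135°, α=60°
  cosα=0.5000 sinα=0.8660 | (1,6) | tMaxX 1.4000 tMaxY 0.9353 | tΔX 2.0000 tΔY 1.1547
    t=0.9353 [y] (1,7)
    t=1.4000 [x] (2,7)
    t=2.0900 [y] (2,8)
    t=3.2447 [y] (2,9) — stop
  → r_7 = 3.2447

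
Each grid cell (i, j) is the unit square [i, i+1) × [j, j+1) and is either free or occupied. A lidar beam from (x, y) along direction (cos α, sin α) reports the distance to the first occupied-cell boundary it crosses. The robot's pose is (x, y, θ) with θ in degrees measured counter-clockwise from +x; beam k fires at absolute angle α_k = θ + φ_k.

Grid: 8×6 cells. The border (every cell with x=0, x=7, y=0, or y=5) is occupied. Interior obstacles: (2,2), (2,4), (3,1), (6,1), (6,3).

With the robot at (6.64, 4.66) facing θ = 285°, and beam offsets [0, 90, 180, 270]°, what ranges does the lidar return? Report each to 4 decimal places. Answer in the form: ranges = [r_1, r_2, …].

ranges = [0.6833, 0.3727, 0.3520, 5.8390]

beam 1: φ=0°, α=285°
  d=(0.2588,-0.9659)  start (6,4)  tX=1.3909 tY=0.6833  stride 1/|dx|=3.8637 1/|dy|=1.0353
    cross y-line → (6,3), t=0.6833 (wall)
  → r_1 = 0.6833
beam 2: φ=90°, α=15°
  d=(0.9659,0.2588)  start (6,4)  tX=0.3727 tY=1.3137  stride 1/|dx|=1.0353 1/|dy|=3.8637
    cross x-line → (7,4), t=0.3727 (wall)
  → r_2 = 0.3727
beam 3: φ=180°, α=105°
  d=(-0.2588,0.9659)  start (6,4)  tX=2.4728 tY=0.3520  stride 1/|dx|=3.8637 1/|dy|=1.0353
    cross y-line → (6,5), t=0.3520 (wall)
  → r_3 = 0.3520
beam 4: φ=270°, α=195°
  d=(-0.9659,-0.2588)  start (6,4)  tX=0.6626 tY=2.5500  stride 1/|dx|=1.0353 1/|dy|=3.8637
    cross x-line → (5,4), t=0.6626
    cross x-line → (4,4), t=1.6979
    cross y-line → (4,3), t=2.5500
    cross x-line → (3,3), t=2.7331
    cross x-line → (2,3), t=3.7684
    cross x-line → (1,3), t=4.8037
    cross x-line → (0,3), t=5.8390 (wall)
  → r_4 = 5.8390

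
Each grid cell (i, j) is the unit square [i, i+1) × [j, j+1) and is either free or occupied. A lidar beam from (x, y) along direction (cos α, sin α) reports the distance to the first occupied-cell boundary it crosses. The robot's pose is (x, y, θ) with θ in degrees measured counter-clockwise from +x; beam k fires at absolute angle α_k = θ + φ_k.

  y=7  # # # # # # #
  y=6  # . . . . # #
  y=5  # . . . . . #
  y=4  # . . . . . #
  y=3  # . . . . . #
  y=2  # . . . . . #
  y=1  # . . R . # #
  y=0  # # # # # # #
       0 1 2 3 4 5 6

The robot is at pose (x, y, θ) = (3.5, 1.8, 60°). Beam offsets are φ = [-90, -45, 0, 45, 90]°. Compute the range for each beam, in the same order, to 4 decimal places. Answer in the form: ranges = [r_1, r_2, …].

ranges = [1.6000, 2.5882, 4.8497, 5.3834, 2.8868]

beam 1: φ=-90°, α=330°
  d=(0.8660,-0.5000)  start (3,1)  tX=0.5774 tY=1.6000  stride 1/|dx|=1.1547 1/|dy|=2.0000
    cross x-line → (4,1), t=0.5774
    cross y-line → (4,0), t=1.6000 (wall)
  → r_1 = 1.6000
beam 2: φ=-45°, α=15°
  d=(0.9659,0.2588)  start (3,1)  tX=0.5176 tY=0.7727  stride 1/|dx|=1.0353 1/|dy|=3.8637
    cross x-line → (4,1), t=0.5176
    cross y-line → (4,2), t=0.7727
    cross x-line → (5,2), t=1.5529
    cross x-line → (6,2), t=2.5882 (wall)
  → r_2 = 2.5882
beam 3: φ=0°, α=60°
  d=(0.5000,0.8660)  start (3,1)  tX=1.0000 tY=0.2309  stride 1/|dx|=2.0000 1/|dy|=1.1547
    cross y-line → (3,2), t=0.2309
    cross x-line → (4,2), t=1.0000
    cross y-line → (4,3), t=1.3856
    cross y-line → (4,4), t=2.5403
    cross x-line → (5,4), t=3.0000
    cross y-line → (5,5), t=3.6950
    cross y-line → (5,6), t=4.8497 (wall)
  → r_3 = 4.8497
beam 4: φ=45°, α=105°
  d=(-0.2588,0.9659)  start (3,1)  tX=1.9319 tY=0.2071  stride 1/|dx|=3.8637 1/|dy|=1.0353
    cross y-line → (3,2), t=0.2071
    cross y-line → (3,3), t=1.2423
    cross x-line → (2,3), t=1.9319
    cross y-line → (2,4), t=2.2776
    cross y-line → (2,5), t=3.3129
    cross y-line → (2,6), t=4.3482
    cross y-line → (2,7), t=5.3834 (wall)
  → r_4 = 5.3834
beam 5: φ=90°, α=150°
  d=(-0.8660,0.5000)  start (3,1)  tX=0.5774 tY=0.4000  stride 1/|dx|=1.1547 1/|dy|=2.0000
    cross y-line → (3,2), t=0.4000
    cross x-line → (2,2), t=0.5774
    cross x-line → (1,2), t=1.7321
    cross y-line → (1,3), t=2.4000
    cross x-line → (0,3), t=2.8868 (wall)
  → r_5 = 2.8868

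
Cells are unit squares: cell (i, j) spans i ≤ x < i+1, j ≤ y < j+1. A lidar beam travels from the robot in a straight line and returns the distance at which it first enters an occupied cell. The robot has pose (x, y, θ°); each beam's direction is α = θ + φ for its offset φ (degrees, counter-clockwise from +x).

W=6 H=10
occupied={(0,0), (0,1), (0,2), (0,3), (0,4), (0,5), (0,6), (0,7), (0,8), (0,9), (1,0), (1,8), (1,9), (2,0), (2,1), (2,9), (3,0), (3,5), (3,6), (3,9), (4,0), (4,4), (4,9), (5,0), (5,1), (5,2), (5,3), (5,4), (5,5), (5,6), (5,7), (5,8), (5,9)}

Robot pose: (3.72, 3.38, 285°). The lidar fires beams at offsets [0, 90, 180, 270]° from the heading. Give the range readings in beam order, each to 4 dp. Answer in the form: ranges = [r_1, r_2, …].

ranges = [2.4640, 1.3252, 1.6771, 2.8160]

beam 1: φ=0°, α=285°
  d=(0.2588,-0.9659)  start (3,3)  tX=1.0818 tY=0.3934  stride 1/|dx|=3.8637 1/|dy|=1.0353
    cross y-line → (3,2), t=0.3934
    cross x-line → (4,2), t=1.0818
    cross y-line → (4,1), t=1.4287
    cross y-line → (4,0), t=2.4640 (wall)
  → r_1 = 2.4640
beam 2: φ=90°, α=15°
  d=(0.9659,0.2588)  start (3,3)  tX=0.2899 tY=2.3955  stride 1/|dx|=1.0353 1/|dy|=3.8637
    cross x-line → (4,3), t=0.2899
    cross x-line → (5,3), t=1.3252 (wall)
  → r_2 = 1.3252
beam 3: φ=180°, α=105°
  d=(-0.2588,0.9659)  start (3,3)  tX=2.7819 tY=0.6419  stride 1/|dx|=3.8637 1/|dy|=1.0353
    cross y-line → (3,4), t=0.6419
    cross y-line → (3,5), t=1.6771 (wall)
  → r_3 = 1.6771
beam 4: φ=270°, α=195°
  d=(-0.9659,-0.2588)  start (3,3)  tX=0.7454 tY=1.4682  stride 1/|dx|=1.0353 1/|dy|=3.8637
    cross x-line → (2,3), t=0.7454
    cross y-line → (2,2), t=1.4682
    cross x-line → (1,2), t=1.7807
    cross x-line → (0,2), t=2.8160 (wall)
  → r_4 = 2.8160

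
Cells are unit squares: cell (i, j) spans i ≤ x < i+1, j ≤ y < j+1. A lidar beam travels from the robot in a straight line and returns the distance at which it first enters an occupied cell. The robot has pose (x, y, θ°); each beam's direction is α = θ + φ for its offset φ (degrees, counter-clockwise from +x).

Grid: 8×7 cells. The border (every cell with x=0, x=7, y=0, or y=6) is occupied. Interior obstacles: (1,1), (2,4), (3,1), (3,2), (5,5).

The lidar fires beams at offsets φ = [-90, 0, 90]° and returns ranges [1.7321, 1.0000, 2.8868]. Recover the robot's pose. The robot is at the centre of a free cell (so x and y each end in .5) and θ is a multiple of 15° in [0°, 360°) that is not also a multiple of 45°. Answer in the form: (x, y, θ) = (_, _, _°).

Enumerate (i+0.5, j+0.5, θ) over the 25 free cells and 16 admissible headings. For each, cast all 3 beams and compare to the given ranges.
  (6.5, 3.5, 105°): beam 1 = 0.5176 ≠ 1.7321 ✗
  (6.5, 5.5, 195°): beam 1 = 0.5176 ≠ 1.7321 ✗
  (6.5, 1.5, 195°): beam 1 = 3.6235 ≠ 1.7321 ✗
  (4.5, 4.5, 345°): beam 1 = 1.9319 ≠ 1.7321 ✗
  (1.5, 4.5, 210°): beam 1 = 1.0000 ≠ 1.7321 ✗
  …
  (4.5, 3.5, 240°): r_1=1.7321, r_2=1.0000, r_3=2.8868 — all match ✓
Unique over the lattice → pose = (4.5, 3.5, 240°).

(x, y, θ) = (4.5, 3.5, 240°)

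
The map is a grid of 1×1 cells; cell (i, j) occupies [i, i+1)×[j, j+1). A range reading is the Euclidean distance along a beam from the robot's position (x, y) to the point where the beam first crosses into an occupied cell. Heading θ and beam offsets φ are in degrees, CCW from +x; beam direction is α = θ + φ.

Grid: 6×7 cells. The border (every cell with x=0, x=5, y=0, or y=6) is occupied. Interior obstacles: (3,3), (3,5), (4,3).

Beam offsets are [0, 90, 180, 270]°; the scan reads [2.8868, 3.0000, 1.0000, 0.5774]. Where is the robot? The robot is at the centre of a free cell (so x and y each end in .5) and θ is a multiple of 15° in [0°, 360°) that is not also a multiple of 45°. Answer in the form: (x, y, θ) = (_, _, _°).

Enumerate (i+0.5, j+0.5, θ) over the 17 free cells and 16 admissible headings. For each, cast all 4 beams and compare to the given ranges.
  (2.5, 4.5, 195°): beam 1 = 1.5529 ≠ 2.8868 ✗
  (4.5, 1.5, 105°): beam 1 = 1.5529 ≠ 2.8868 ✗
  (2.5, 5.5, 105°): beam 1 = 0.5176 ≠ 2.8868 ✗
  (4.5, 2.5, 120°): beam 1 = 0.5774 ≠ 2.8868 ✗
  …
  (2.5, 1.5, 30°): r_1=2.8868, r_2=3.0000, r_3=1.0000, r_4=0.5774 — all match ✓
Unique over the lattice → pose = (2.5, 1.5, 30°).

(x, y, θ) = (2.5, 1.5, 30°)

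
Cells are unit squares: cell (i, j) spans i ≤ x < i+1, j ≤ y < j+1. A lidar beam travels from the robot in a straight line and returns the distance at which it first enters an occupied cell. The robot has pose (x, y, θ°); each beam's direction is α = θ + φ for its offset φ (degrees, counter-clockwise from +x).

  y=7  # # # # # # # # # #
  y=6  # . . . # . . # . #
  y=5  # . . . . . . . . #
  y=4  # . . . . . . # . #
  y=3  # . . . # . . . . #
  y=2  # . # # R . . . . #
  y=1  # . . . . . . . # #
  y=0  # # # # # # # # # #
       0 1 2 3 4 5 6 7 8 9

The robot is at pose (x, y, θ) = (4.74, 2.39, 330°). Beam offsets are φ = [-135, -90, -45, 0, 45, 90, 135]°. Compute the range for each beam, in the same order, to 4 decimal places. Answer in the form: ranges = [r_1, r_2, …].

beam 1: φ=-135°, α=195°
  direction (-0.9659, -0.2588); cell (4,2); t to first gridline: x 0.7661, y 1.5068 (then +1.0353 / +3.8637)
    (3,2) via x @ 0.7661  # hit
  → r_1 = 0.7661
beam 2: φ=-90°, α=240°
  direction (-0.5000, -0.8660); cell (4,2); t to first gridline: x 1.4800, y 0.4503 (then +2.0000 / +1.1547)
    (4,1) via y @ 0.4503
    (3,1) via x @ 1.4800
    (3,0) via y @ 1.6050  # hit
  → r_2 = 1.6050
beam 3: φ=-45°, α=285°
  direction (0.2588, -0.9659); cell (4,2); t to first gridline: x 1.0046, y 0.4038 (then +3.8637 / +1.0353)
    (4,1) via y @ 0.4038
    (5,1) via x @ 1.0046
    (5,0) via y @ 1.4390  # hit
  → r_3 = 1.4390
beam 4: φ=0°, α=330°
  direction (0.8660, -0.5000); cell (4,2); t to first gridline: x 0.3002, y 0.7800 (then +1.1547 / +2.0000)
    (5,2) via x @ 0.3002
    (5,1) via y @ 0.7800
    (6,1) via x @ 1.4549
    (7,1) via x @ 2.6096
    (7,0) via y @ 2.7800  # hit
  → r_4 = 2.7800
beam 5: φ=45°, α=15°
  direction (0.9659, 0.2588); cell (4,2); t to first gridline: x 0.2692, y 2.3569 (then +1.0353 / +3.8637)
    (5,2) via x @ 0.2692
    (6,2) via x @ 1.3044
    (7,2) via x @ 2.3397
    (7,3) via y @ 2.3569
    (8,3) via x @ 3.3750
    (9,3) via x @ 4.4103  # hit
  → r_5 = 4.4103
beam 6: φ=90°, α=60°
  direction (0.5000, 0.8660); cell (4,2); t to first gridline: x 0.5200, y 0.7044 (then +2.0000 / +1.1547)
    (5,2) via x @ 0.5200
    (5,3) via y @ 0.7044
    (5,4) via y @ 1.8591
    (6,4) via x @ 2.5200
    (6,5) via y @ 3.0138
    (6,6) via y @ 4.1685
    (7,6) via x @ 4.5200  # hit
  → r_6 = 4.5200
beam 7: φ=135°, α=105°
  direction (-0.2588, 0.9659); cell (4,2); t to first gridline: x 2.8591, y 0.6315 (then +3.8637 / +1.0353)
    (4,3) via y @ 0.6315  # hit
  → r_7 = 0.6315

ranges = [0.7661, 1.6050, 1.4390, 2.7800, 4.4103, 4.5200, 0.6315]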